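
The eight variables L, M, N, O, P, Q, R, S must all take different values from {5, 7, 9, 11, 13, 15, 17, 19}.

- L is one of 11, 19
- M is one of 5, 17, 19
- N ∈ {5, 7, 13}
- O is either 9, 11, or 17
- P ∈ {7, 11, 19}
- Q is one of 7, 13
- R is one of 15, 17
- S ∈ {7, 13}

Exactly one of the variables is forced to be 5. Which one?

N

The 8 variables together cover exactly {5, 7, 9, 11, 13, 15, 17, 19} — 8 values for 8 variables — and 9 appears only in O's list, so O = 9.
The 7 still-open variables together cover exactly {5, 7, 11, 13, 15, 17, 19} — 7 values for 7 variables — and 15 appears only in R's list, so R = 15.
The 6 still-open variables draw from only 6 values {5, 7, 11, 13, 17, 19}, so each is used; only M can be 17, hence M = 17.
The 5 still-open variables draw from only 5 values {5, 7, 11, 13, 19}, so each is used; only N can be 5, hence N = 5.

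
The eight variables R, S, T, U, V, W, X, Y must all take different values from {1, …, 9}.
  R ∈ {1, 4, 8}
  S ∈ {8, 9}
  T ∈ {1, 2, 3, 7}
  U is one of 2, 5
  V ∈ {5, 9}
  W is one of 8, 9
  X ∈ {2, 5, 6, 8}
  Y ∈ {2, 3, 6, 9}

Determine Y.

3

S and W share exactly the 2 values {8, 9}; by pigeonhole those values go to them, so strike 8, 9 from R, V, X, Y.
V must be 5 (only option left). Eliminate 5 elsewhere: U, X.
U has just one choice, so U = 2. Strike 2 from T, X, Y.
X must be 6 (only option left). Eliminate 6 elsewhere: Y.
So Y = 3.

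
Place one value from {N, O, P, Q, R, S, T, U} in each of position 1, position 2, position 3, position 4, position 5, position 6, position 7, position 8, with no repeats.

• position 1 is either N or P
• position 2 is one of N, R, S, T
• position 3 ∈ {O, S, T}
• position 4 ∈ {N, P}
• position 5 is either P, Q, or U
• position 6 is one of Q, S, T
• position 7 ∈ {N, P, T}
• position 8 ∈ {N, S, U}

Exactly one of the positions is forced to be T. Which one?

Among the 8 variables, O fits only position 3 (and all 8 values in {N, O, P, Q, R, S, T, U} must be used), so position 3 = O.
The 7 still-open variables draw from only 7 values {N, P, Q, R, S, T, U}, so each is used; only position 2 can be R, hence position 2 = R.
position 1 and position 4 between them cover only {N, P} — a naked pair. Remove those values from position 5, position 7, position 8.
So T goes to position 7.

position 7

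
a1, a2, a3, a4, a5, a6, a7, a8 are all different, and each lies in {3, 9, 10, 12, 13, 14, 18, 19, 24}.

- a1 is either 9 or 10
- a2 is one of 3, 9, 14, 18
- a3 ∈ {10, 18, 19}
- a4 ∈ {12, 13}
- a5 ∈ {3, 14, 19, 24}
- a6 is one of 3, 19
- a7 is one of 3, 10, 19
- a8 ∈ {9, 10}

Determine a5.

24

a1 and a8 share exactly the 2 values {9, 10}; by pigeonhole those values go to them, so strike 9, 10 from a2, a3, a7.
a6 and a7 between them cover only {3, 19} — a naked pair. Remove those values from a2, a3, a5.
a3 has just one choice, so a3 = 18. Strike 18 from a2.
a2 must be 14 (only option left). Remove 14 from a5.
So a5 = 24.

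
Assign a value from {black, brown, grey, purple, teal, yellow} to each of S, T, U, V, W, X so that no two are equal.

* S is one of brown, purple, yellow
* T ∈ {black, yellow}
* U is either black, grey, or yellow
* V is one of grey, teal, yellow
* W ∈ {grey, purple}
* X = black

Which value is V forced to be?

teal

X must be black (only option left). So T, U can't be black.
T must be yellow (only option left). Eliminate yellow elsewhere: S, U, V.
U's domain is down to {grey}, so U = grey. Eliminate grey elsewhere: V, W.
So V = teal.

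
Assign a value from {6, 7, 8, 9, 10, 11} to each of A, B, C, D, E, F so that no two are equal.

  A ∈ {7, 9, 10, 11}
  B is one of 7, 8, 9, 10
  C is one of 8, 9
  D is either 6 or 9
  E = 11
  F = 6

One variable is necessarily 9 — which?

E has just one choice, so E = 11. Eliminate 11 elsewhere: A.
F's domain is down to {6}, so F = 6. So D can't be 6.
So 9 goes to D.

D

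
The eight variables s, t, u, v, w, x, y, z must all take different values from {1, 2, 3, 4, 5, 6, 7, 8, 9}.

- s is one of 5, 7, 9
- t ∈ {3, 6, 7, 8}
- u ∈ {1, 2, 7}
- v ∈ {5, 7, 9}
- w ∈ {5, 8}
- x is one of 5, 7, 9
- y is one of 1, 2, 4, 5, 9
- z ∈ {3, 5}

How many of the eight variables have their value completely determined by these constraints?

The 3 variables s, v, x are confined to {5, 7, 9}, which locks those values in; drop them from t, u, w, y, z.
w has just one choice, so w = 8. Remove 8 from t.
z has just one choice, so z = 3. Eliminate 3 elsewhere: t.
That leaves t = 6.
Determined: t=6, w=8, z=3. The other variables each still have more than one consistent value. That makes 3.

3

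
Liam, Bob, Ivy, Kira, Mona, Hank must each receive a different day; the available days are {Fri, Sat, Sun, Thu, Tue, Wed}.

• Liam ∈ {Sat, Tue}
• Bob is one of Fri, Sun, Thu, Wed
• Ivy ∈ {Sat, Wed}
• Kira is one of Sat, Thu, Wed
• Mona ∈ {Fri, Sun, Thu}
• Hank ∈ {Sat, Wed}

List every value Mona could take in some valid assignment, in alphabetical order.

The 6 variables together cover exactly {Fri, Sat, Sun, Thu, Tue, Wed} — 6 values for 6 variables — and Tue appears only in Liam's list, so Liam = Tue.
The 2 variables Ivy and Hank are confined to {Sat, Wed}, which locks those values in; drop them from Bob, Kira.
Kira's domain is down to {Thu}, so Kira = Thu. So Bob, Mona can't be Thu.
No further eliminations apply; Mona can still be any of Fri, Sun.

Fri, Sun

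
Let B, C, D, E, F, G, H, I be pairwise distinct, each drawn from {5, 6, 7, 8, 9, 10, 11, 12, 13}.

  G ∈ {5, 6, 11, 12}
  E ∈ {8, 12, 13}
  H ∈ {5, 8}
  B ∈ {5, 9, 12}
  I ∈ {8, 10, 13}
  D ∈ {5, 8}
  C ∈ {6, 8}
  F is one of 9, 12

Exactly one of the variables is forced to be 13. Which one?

E

The 8 variables together cover exactly {5, 6, 8, 9, 10, 11, 12, 13} — 8 values for 8 variables — and 10 appears only in I's list, so I = 10.
The 7 still-open variables draw from only 7 values {5, 6, 8, 9, 11, 12, 13}, so each is used; only G can be 11, hence G = 11.
The 6 still-open variables together cover exactly {5, 6, 8, 9, 12, 13} — 6 values for 6 variables — and 6 appears only in C's list, so C = 6.
The 5 still-open variables together cover exactly {5, 8, 9, 12, 13} — 5 values for 5 variables — and 13 appears only in E's list, so E = 13.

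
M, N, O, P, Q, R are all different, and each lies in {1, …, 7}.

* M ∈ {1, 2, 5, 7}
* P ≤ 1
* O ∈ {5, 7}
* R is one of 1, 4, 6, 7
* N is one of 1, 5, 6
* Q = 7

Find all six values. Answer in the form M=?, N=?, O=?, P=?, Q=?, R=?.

M=2, N=6, O=5, P=1, Q=7, R=4

P must be 1 (only option left). Remove 1 from M, N, R.
Q has just one choice, so Q = 7. Remove 7 from M, O, R.
O has just one choice, so O = 5. Remove 5 from M, N.
M has just one choice, so M = 2.
N must be 6 (only option left). Remove 6 from R.
R must be 4 (only option left).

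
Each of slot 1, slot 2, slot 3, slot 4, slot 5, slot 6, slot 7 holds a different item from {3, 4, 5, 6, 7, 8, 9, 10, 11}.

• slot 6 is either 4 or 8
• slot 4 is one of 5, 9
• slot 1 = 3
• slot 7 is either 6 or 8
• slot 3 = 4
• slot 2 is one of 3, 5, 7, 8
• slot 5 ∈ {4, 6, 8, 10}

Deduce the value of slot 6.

slot 1's domain is down to {3}, so slot 1 = 3. Strike 3 from slot 2.
That leaves slot 3 = 4. Remove 4 from slot 5, slot 6.
So slot 6 = 8.

8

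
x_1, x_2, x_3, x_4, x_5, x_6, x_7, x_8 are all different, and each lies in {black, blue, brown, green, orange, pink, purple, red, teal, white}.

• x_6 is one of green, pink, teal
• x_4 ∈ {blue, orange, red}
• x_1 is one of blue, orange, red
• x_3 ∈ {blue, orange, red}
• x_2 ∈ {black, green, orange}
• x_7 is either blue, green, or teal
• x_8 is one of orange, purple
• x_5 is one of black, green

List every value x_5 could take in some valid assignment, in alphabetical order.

The 8 variables together cover exactly {black, blue, green, orange, pink, purple, red, teal} — 8 values for 8 variables — and pink appears only in x_6's list, so x_6 = pink.
Among the 7 still-open variables, purple fits only x_8 (and all 7 values in {black, blue, green, orange, purple, red, teal} must be used), so x_8 = purple.
The 6 still-open variables draw from only 6 values {black, blue, green, orange, red, teal}, so each is used; only x_7 can be teal, hence x_7 = teal.
The 3 variables x_1, x_3, x_4 are confined to {blue, orange, red}, which locks those values in; drop them from x_2.
No further eliminations apply; x_5 can still be any of black, green.

black, green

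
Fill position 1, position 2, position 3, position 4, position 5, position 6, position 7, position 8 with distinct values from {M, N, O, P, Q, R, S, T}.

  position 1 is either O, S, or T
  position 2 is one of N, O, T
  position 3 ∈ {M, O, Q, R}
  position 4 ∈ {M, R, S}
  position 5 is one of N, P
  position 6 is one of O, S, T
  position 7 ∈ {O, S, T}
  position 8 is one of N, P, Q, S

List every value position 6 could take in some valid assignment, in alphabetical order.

The 3 variables position 1, position 6, position 7 are confined to {O, S, T}, which locks those values in; drop them from position 2, position 3, position 4, position 8.
position 2 has just one choice, so position 2 = N. Eliminate N elsewhere: position 5, position 8.
position 5 has just one choice, so position 5 = P. Strike P from position 8.
position 8 has just one choice, so position 8 = Q. Strike Q from position 3.
No further eliminations apply; position 6 can still be any of O, S, T.

O, S, T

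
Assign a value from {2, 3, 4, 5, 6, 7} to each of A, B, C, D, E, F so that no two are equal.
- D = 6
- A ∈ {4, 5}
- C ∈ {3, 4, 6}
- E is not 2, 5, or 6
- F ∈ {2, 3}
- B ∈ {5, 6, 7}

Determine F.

2

D must be 6 (only option left). So B, C can't be 6.
The 5 still-open variables draw from only 5 values {2, 3, 4, 5, 7}, so each is used; only F can be 2, hence F = 2.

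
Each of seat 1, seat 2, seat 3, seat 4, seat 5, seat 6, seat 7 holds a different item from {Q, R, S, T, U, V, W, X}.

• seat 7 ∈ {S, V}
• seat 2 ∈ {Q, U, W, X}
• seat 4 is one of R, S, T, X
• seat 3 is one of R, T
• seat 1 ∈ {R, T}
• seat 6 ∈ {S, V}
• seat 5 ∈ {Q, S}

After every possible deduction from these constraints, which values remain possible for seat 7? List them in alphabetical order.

S, V

seat 1 and seat 3 share exactly the 2 values {R, T}; by pigeonhole those values go to them, so strike R, T from seat 4.
seat 6 and seat 7 share exactly the 2 values {S, V}; by pigeonhole those values go to them, so strike S, V from seat 4, seat 5.
seat 4's domain is down to {X}, so seat 4 = X. So seat 2 can't be X.
seat 5 has just one choice, so seat 5 = Q. Strike Q from seat 2.
No further eliminations apply; seat 7 can still be any of S, V.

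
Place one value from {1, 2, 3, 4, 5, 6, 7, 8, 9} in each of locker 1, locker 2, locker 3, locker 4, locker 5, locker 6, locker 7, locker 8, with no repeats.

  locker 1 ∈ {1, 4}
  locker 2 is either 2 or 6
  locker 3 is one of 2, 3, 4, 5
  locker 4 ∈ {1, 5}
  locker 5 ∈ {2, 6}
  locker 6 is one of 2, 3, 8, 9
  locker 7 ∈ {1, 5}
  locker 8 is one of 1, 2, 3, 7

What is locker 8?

locker 2 and locker 5 share exactly the 2 values {2, 6}; by pigeonhole those values go to them, so strike 2, 6 from locker 3, locker 6, locker 8.
The 2 variables locker 4 and locker 7 are confined to {1, 5}, which locks those values in; drop them from locker 1, locker 3, locker 8.
locker 1 must be 4 (only option left). Strike 4 from locker 3.
locker 3 must be 3 (only option left). So locker 6, locker 8 can't be 3.
So locker 8 = 7.

7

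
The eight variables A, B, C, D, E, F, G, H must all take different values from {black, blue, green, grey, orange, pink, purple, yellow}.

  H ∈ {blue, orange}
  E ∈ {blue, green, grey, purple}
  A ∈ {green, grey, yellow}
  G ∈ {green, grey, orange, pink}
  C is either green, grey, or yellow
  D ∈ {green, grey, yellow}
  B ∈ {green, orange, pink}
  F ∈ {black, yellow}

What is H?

blue

The 8 variables draw from only 8 values {black, blue, green, grey, orange, pink, purple, yellow}, so each is used; only F can be black, hence F = black.
Among the 7 still-open variables, purple fits only E (and all 7 values in {blue, green, grey, orange, pink, purple, yellow} must be used), so E = purple.
The 6 still-open variables draw from only 6 values {blue, green, grey, orange, pink, yellow}, so each is used; only H can be blue, hence H = blue.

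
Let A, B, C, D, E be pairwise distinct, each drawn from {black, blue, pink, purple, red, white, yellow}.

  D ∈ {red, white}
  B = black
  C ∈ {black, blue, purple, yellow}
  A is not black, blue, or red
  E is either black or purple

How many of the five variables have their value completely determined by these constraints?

2

B must be black (only option left). So C, E can't be black.
E's domain is down to {purple}, so E = purple. Remove purple from A, C.
Determined: B=black, E=purple. The other variables each still have more than one consistent value. That makes 2.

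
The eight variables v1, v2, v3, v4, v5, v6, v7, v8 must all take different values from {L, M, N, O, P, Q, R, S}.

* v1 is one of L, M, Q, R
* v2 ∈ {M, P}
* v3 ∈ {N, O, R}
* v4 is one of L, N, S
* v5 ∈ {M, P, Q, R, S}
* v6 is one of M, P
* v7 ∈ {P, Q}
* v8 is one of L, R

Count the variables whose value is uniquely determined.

4

Among the 8 variables, O fits only v3 (and all 8 values in {L, M, N, O, P, Q, R, S} must be used), so v3 = O.
Among the 7 still-open variables, N fits only v4 (and all 7 values in {L, M, N, P, Q, R, S} must be used), so v4 = N.
The 6 still-open variables together cover exactly {L, M, P, Q, R, S} — 6 values for 6 variables — and S appears only in v5's list, so v5 = S.
v2 and v6 between them cover only {M, P} — a naked pair. Remove those values from v1, v7.
v7's domain is down to {Q}, so v7 = Q. Remove Q from v1.
Determined: v3=O, v4=N, v5=S, v7=Q. The other variables each still have more than one consistent value. That makes 4.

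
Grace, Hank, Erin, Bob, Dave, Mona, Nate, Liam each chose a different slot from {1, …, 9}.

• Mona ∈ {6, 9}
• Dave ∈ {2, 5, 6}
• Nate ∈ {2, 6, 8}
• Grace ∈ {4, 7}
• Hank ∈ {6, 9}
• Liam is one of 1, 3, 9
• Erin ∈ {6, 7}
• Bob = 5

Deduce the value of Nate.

8

Bob must be 5 (only option left). Eliminate 5 elsewhere: Dave.
Hank and Mona share exactly the 2 values {6, 9}; by pigeonhole those values go to them, so strike 6, 9 from Erin, Dave, Nate, Liam.
That leaves Erin = 7. Strike 7 from Grace.
Dave has just one choice, so Dave = 2. So Nate can't be 2.
So Nate = 8.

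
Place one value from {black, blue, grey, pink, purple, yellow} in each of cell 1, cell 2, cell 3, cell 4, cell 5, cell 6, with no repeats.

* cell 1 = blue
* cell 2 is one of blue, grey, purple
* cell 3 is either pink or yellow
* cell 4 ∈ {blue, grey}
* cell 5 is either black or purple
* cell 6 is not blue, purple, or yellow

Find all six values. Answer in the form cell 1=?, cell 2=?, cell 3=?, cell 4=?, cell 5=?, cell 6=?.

cell 1=blue, cell 2=purple, cell 3=yellow, cell 4=grey, cell 5=black, cell 6=pink

cell 1 must be blue (only option left). So cell 2, cell 4 can't be blue.
cell 4's domain is down to {grey}, so cell 4 = grey. Eliminate grey elsewhere: cell 2, cell 6.
cell 2 has just one choice, so cell 2 = purple. Eliminate purple elsewhere: cell 5.
cell 5 has just one choice, so cell 5 = black. Strike black from cell 6.
That leaves cell 6 = pink. Remove pink from cell 3.
cell 3 has just one choice, so cell 3 = yellow.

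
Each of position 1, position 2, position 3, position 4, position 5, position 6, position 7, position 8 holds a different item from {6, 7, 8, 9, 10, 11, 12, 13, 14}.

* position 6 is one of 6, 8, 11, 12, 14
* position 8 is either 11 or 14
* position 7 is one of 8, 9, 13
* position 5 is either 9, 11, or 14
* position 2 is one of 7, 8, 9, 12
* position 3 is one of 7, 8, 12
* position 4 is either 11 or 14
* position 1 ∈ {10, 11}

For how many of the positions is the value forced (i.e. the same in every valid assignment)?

2

position 4 and position 8 share exactly the 2 values {11, 14}; by pigeonhole those values go to them, so strike 11, 14 from position 1, position 5, position 6.
That leaves position 1 = 10.
That leaves position 5 = 9. So position 2, position 7 can't be 9.
Determined: position 1=10, position 5=9. The other positions each still have more than one consistent value. That makes 2.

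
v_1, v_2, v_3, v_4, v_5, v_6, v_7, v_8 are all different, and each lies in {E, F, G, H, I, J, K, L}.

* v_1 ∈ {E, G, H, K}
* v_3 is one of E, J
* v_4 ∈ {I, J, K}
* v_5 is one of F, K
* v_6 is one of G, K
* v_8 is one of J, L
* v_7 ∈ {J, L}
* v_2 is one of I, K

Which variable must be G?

v_6

The 8 variables together cover exactly {E, F, G, H, I, J, K, L} — 8 values for 8 variables — and F appears only in v_5's list, so v_5 = F.
The 7 still-open variables draw from only 7 values {E, G, H, I, J, K, L}, so each is used; only v_1 can be H, hence v_1 = H.
The 6 still-open variables together cover exactly {E, G, I, J, K, L} — 6 values for 6 variables — and E appears only in v_3's list, so v_3 = E.
Among the 5 still-open variables, G fits only v_6 (and all 5 values in {G, I, J, K, L} must be used), so v_6 = G.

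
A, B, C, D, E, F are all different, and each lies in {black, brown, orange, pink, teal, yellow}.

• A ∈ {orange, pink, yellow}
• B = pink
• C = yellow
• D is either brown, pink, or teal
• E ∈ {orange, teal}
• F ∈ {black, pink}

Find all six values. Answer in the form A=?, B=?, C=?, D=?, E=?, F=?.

A=orange, B=pink, C=yellow, D=brown, E=teal, F=black

B's domain is down to {pink}, so B = pink. Strike pink from A, D, F.
C must be yellow (only option left). So A can't be yellow.
That leaves F = black.
A's domain is down to {orange}, so A = orange. So E can't be orange.
E's domain is down to {teal}, so E = teal. Eliminate teal elsewhere: D.
That leaves D = brown.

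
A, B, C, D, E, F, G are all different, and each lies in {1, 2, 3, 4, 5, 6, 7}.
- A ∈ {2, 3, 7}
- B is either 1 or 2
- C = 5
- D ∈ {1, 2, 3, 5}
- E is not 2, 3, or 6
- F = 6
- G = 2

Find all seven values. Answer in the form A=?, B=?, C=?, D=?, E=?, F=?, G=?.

C has just one choice, so C = 5. Eliminate 5 elsewhere: D, E.
F must be 6 (only option left).
G's domain is down to {2}, so G = 2. So A, B, D can't be 2.
B has just one choice, so B = 1. Strike 1 from D, E.
D has just one choice, so D = 3. Eliminate 3 elsewhere: A.
That leaves A = 7. Eliminate 7 elsewhere: E.
That leaves E = 4.

A=7, B=1, C=5, D=3, E=4, F=6, G=2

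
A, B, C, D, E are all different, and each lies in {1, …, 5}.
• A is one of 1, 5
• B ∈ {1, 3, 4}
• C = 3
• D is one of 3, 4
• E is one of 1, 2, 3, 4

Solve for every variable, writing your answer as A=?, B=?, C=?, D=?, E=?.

A=5, B=1, C=3, D=4, E=2

C's domain is down to {3}, so C = 3. So B, D, E can't be 3.
D's domain is down to {4}, so D = 4. So B, E can't be 4.
B has just one choice, so B = 1. Strike 1 from A, E.
E's domain is down to {2}, so E = 2.
A must be 5 (only option left).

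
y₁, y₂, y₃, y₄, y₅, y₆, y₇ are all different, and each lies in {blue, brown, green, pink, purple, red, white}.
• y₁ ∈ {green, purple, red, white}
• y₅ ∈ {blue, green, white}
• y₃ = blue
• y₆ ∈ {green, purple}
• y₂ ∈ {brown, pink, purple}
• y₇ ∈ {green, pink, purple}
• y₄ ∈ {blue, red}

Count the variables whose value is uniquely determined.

4

y₃ has just one choice, so y₃ = blue. Eliminate blue elsewhere: y₄, y₅.
y₄'s domain is down to {red}, so y₄ = red. Eliminate red elsewhere: y₁.
The 5 still-open variables together cover exactly {brown, green, pink, purple, white} — 5 values for 5 variables — and brown appears only in y₂'s list, so y₂ = brown.
The 4 still-open variables together cover exactly {green, pink, purple, white} — 4 values for 4 variables — and pink appears only in y₇'s list, so y₇ = pink.
Determined: y₂=brown, y₃=blue, y₄=red, y₇=pink. The other variables each still have more than one consistent value. That makes 4.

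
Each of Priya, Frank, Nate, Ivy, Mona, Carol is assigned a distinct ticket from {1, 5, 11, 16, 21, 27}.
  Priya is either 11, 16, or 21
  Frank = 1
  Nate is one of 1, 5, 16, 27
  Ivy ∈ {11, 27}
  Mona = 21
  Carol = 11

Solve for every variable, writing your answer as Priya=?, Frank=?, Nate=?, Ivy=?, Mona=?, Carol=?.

Priya=16, Frank=1, Nate=5, Ivy=27, Mona=21, Carol=11

Frank has just one choice, so Frank = 1. Eliminate 1 elsewhere: Nate.
Mona has just one choice, so Mona = 21. So Priya can't be 21.
Carol must be 11 (only option left). So Priya, Ivy can't be 11.
That leaves Priya = 16. So Nate can't be 16.
Ivy's domain is down to {27}, so Ivy = 27. Remove 27 from Nate.
Nate must be 5 (only option left).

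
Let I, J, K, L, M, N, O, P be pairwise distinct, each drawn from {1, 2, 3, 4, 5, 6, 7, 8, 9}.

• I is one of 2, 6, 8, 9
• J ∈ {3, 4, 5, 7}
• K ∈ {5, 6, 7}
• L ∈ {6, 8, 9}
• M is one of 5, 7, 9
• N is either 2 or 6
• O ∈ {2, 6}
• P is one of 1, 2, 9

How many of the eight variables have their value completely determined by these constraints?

1

The 2 variables N and O are confined to {2, 6}, which locks those values in; drop them from I, K, L, P.
I and L between them cover only {8, 9} — a naked pair. Remove those values from M, P.
P has just one choice, so P = 1.
K and M share exactly the 2 values {5, 7}; by pigeonhole those values go to them, so strike 5, 7 from J.
Determined: P=1. The other variables each still have more than one consistent value. That makes 1.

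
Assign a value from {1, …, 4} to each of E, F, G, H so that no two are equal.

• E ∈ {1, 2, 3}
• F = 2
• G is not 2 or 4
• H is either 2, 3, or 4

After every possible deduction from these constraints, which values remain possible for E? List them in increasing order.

1, 3

F has just one choice, so F = 2. Remove 2 from E, H.
The 3 still-open variables draw from only 3 values {1, 3, 4}, so each is used; only H can be 4, hence H = 4.
No further eliminations apply; E can still be any of 1, 3.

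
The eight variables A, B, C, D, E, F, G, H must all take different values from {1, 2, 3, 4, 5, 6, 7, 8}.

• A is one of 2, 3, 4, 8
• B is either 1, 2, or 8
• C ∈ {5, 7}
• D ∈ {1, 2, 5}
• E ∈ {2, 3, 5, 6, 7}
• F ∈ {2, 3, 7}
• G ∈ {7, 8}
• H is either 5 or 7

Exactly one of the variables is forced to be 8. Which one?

The 8 variables draw from only 8 values {1, 2, 3, 4, 5, 6, 7, 8}, so each is used; only A can be 4, hence A = 4.
The 7 still-open variables draw from only 7 values {1, 2, 3, 5, 6, 7, 8}, so each is used; only E can be 6, hence E = 6.
The 6 still-open variables draw from only 6 values {1, 2, 3, 5, 7, 8}, so each is used; only F can be 3, hence F = 3.
C and H share exactly the 2 values {5, 7}; by pigeonhole those values go to them, so strike 5, 7 from D, G.
So 8 goes to G.

G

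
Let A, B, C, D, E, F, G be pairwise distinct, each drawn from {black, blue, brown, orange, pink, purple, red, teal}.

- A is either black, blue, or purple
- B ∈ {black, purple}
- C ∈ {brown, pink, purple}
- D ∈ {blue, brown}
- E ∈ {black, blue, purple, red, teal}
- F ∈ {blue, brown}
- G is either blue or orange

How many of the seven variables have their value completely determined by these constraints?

D and F between them cover only {blue, brown} — a naked pair. Remove those values from A, C, E, G.
G has just one choice, so G = orange.
The 2 variables A and B are confined to {black, purple}, which locks those values in; drop them from C, E.
C's domain is down to {pink}, so C = pink.
Determined: C=pink, G=orange. The other variables each still have more than one consistent value. That makes 2.

2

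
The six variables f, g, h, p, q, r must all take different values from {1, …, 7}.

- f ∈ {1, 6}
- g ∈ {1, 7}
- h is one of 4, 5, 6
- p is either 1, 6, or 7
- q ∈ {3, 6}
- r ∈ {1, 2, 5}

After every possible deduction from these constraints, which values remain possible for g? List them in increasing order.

1, 7

The 3 variables f, g, p are confined to {1, 6, 7}, which locks those values in; drop them from h, q, r.
q has just one choice, so q = 3.
No further eliminations apply; g can still be any of 1, 7.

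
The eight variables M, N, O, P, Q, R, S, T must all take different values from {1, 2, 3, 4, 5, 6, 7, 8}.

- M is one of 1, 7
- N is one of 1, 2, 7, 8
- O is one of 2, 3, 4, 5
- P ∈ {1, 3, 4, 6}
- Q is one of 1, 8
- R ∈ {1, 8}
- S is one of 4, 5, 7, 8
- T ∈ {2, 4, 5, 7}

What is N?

The 8 variables draw from only 8 values {1, 2, 3, 4, 5, 6, 7, 8}, so each is used; only P can be 6, hence P = 6.
The 7 still-open variables draw from only 7 values {1, 2, 3, 4, 5, 7, 8}, so each is used; only O can be 3, hence O = 3.
Q and R share exactly the 2 values {1, 8}; by pigeonhole those values go to them, so strike 1, 8 from M, N, S.
That leaves M = 7. So N, S, T can't be 7.
So N = 2.

2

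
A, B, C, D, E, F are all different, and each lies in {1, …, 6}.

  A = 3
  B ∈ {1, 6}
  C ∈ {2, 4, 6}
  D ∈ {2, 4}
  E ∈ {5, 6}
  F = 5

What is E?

A has just one choice, so A = 3.
F's domain is down to {5}, so F = 5. Eliminate 5 elsewhere: E.
So E = 6.

6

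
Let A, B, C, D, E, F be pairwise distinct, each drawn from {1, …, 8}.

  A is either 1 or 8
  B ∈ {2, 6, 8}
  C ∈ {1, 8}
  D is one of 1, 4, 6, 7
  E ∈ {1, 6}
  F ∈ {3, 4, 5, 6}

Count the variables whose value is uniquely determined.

2

A and C between them cover only {1, 8} — a naked pair. Remove those values from B, D, E.
That leaves E = 6. So B, D, F can't be 6.
B has just one choice, so B = 2.
Determined: B=2, E=6. The other variables each still have more than one consistent value. That makes 2.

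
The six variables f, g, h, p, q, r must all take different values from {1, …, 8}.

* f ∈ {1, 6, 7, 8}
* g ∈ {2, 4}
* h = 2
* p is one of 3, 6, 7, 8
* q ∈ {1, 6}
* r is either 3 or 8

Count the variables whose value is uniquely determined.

2

h's domain is down to {2}, so h = 2. Eliminate 2 elsewhere: g.
g must be 4 (only option left).
Determined: g=4, h=2. The other variables each still have more than one consistent value. That makes 2.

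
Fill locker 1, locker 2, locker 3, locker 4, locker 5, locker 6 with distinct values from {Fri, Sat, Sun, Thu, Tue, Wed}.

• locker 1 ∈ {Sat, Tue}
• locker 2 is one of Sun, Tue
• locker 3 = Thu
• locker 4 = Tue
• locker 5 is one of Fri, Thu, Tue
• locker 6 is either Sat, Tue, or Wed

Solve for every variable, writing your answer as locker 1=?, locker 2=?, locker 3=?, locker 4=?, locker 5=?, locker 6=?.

locker 3's domain is down to {Thu}, so locker 3 = Thu. So locker 5 can't be Thu.
locker 4 has just one choice, so locker 4 = Tue. Remove Tue from locker 1, locker 2, locker 5, locker 6.
locker 5 has just one choice, so locker 5 = Fri.
That leaves locker 1 = Sat. So locker 6 can't be Sat.
locker 2 has just one choice, so locker 2 = Sun.
locker 6's domain is down to {Wed}, so locker 6 = Wed.

locker 1=Sat, locker 2=Sun, locker 3=Thu, locker 4=Tue, locker 5=Fri, locker 6=Wed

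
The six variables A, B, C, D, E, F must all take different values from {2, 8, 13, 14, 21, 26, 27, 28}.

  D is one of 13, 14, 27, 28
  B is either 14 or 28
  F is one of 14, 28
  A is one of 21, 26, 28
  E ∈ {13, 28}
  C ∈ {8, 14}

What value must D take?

27

The 2 variables B and F are confined to {14, 28}, which locks those values in; drop them from A, C, D, E.
C's domain is down to {8}, so C = 8.
E has just one choice, so E = 13. Remove 13 from D.
So D = 27.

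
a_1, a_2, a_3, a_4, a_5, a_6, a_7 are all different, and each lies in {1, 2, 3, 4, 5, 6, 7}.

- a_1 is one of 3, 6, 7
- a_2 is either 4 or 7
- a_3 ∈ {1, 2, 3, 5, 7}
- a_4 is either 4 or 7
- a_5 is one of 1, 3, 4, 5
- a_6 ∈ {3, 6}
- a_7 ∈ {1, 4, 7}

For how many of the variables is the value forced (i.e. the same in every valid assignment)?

Among the 7 variables, 2 fits only a_3 (and all 7 values in {1, 2, 3, 4, 5, 6, 7} must be used), so a_3 = 2.
The 6 still-open variables draw from only 6 values {1, 3, 4, 5, 6, 7}, so each is used; only a_5 can be 5, hence a_5 = 5.
The 5 still-open variables together cover exactly {1, 3, 4, 6, 7} — 5 values for 5 variables — and 1 appears only in a_7's list, so a_7 = 1.
a_2 and a_4 between them cover only {4, 7} — a naked pair. Remove those values from a_1.
Determined: a_3=2, a_5=5, a_7=1. The other variables each still have more than one consistent value. That makes 3.

3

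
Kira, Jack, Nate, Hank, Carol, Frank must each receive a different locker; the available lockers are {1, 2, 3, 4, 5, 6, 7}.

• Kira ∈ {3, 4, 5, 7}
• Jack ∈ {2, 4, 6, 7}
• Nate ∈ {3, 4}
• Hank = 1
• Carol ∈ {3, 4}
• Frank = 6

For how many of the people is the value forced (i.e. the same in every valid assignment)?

2

Hank's domain is down to {1}, so Hank = 1.
Frank must be 6 (only option left). Eliminate 6 elsewhere: Jack.
The 2 variables Nate and Carol are confined to {3, 4}, which locks those values in; drop them from Kira, Jack.
Determined: Hank=1, Frank=6. The other people each still have more than one consistent value. That makes 2.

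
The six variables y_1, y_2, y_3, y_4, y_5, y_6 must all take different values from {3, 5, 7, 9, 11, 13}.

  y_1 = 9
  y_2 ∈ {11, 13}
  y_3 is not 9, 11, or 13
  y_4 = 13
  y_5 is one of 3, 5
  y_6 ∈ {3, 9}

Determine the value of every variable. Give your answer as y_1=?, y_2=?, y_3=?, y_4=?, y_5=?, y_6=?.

y_1=9, y_2=11, y_3=7, y_4=13, y_5=5, y_6=3

y_1's domain is down to {9}, so y_1 = 9. So y_6 can't be 9.
That leaves y_4 = 13. Remove 13 from y_2.
y_6 has just one choice, so y_6 = 3. Eliminate 3 elsewhere: y_3, y_5.
y_2 has just one choice, so y_2 = 11.
y_5 has just one choice, so y_5 = 5. Strike 5 from y_3.
y_3 must be 7 (only option left).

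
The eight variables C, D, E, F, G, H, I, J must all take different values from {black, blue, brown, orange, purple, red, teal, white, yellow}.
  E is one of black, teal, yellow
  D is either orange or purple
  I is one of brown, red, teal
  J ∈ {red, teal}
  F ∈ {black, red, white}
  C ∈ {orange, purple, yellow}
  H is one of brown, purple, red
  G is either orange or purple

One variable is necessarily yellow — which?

C

The 8 variables draw from only 8 values {black, brown, orange, purple, red, teal, white, yellow}, so each is used; only F can be white, hence F = white.
Among the 7 still-open variables, black fits only E (and all 7 values in {black, brown, orange, purple, red, teal, yellow} must be used), so E = black.
The 6 still-open variables together cover exactly {brown, orange, purple, red, teal, yellow} — 6 values for 6 variables — and yellow appears only in C's list, so C = yellow.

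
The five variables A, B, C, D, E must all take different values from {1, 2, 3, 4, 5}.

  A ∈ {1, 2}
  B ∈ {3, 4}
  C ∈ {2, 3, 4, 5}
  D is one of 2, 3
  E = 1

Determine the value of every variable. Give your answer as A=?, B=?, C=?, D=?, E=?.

A=2, B=4, C=5, D=3, E=1

E has just one choice, so E = 1. Eliminate 1 elsewhere: A.
A must be 2 (only option left). So C, D can't be 2.
That leaves D = 3. So B, C can't be 3.
B must be 4 (only option left). So C can't be 4.
C must be 5 (only option left).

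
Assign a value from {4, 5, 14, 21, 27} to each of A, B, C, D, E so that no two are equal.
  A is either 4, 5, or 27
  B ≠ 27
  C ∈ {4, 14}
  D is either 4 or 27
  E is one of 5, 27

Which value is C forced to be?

The 5 variables together cover exactly {4, 5, 14, 21, 27} — 5 values for 5 variables — and 21 appears only in B's list, so B = 21.
The 4 still-open variables draw from only 4 values {4, 5, 14, 27}, so each is used; only C can be 14, hence C = 14.

14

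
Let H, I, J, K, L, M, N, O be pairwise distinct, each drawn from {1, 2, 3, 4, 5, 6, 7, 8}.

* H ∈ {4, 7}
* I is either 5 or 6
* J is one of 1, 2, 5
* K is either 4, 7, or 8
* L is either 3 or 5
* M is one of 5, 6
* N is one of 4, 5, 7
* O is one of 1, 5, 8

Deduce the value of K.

8

The 8 variables together cover exactly {1, 2, 3, 4, 5, 6, 7, 8} — 8 values for 8 variables — and 2 appears only in J's list, so J = 2.
The 7 still-open variables together cover exactly {1, 3, 4, 5, 6, 7, 8} — 7 values for 7 variables — and 1 appears only in O's list, so O = 1.
Among the 6 still-open variables, 3 fits only L (and all 6 values in {3, 4, 5, 6, 7, 8} must be used), so L = 3.
Among the 5 still-open variables, 8 fits only K (and all 5 values in {4, 5, 6, 7, 8} must be used), so K = 8.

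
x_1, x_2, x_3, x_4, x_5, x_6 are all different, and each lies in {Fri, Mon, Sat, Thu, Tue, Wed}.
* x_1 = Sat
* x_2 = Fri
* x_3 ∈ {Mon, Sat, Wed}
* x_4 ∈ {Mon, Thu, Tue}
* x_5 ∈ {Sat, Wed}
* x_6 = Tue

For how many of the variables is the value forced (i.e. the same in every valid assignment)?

x_1 has just one choice, so x_1 = Sat. Remove Sat from x_3, x_5.
x_2 has just one choice, so x_2 = Fri.
x_5 has just one choice, so x_5 = Wed. Eliminate Wed elsewhere: x_3.
x_6 must be Tue (only option left). Remove Tue from x_4.
That leaves x_3 = Mon. Strike Mon from x_4.
x_4 must be Thu (only option left).
Every variable is fixed: x_1=Sat, x_2=Fri, x_3=Mon, x_4=Thu, x_5=Wed, x_6=Tue. That makes 6.

6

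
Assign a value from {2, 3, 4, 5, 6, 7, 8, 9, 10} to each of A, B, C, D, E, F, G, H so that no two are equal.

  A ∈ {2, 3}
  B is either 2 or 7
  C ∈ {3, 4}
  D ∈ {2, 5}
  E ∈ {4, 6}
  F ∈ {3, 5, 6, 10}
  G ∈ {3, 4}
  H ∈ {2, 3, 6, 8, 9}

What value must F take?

C and G share exactly the 2 values {3, 4}; by pigeonhole those values go to them, so strike 3, 4 from A, E, F, H.
A has just one choice, so A = 2. Remove 2 from B, D, H.
B's domain is down to {7}, so B = 7.
That leaves D = 5. So F can't be 5.
That leaves E = 6. So F, H can't be 6.
So F = 10.

10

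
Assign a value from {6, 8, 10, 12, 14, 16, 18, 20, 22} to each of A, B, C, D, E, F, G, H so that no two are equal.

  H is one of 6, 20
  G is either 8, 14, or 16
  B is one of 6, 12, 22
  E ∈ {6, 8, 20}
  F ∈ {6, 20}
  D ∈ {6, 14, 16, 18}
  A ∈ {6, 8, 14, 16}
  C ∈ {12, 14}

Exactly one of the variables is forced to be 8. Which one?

E

Among the 8 variables, 18 fits only D (and all 8 values in {6, 8, 12, 14, 16, 18, 20, 22} must be used), so D = 18.
Among the 7 still-open variables, 22 fits only B (and all 7 values in {6, 8, 12, 14, 16, 20, 22} must be used), so B = 22.
The 6 still-open variables together cover exactly {6, 8, 12, 14, 16, 20} — 6 values for 6 variables — and 12 appears only in C's list, so C = 12.
The 2 variables F and H are confined to {6, 20}, which locks those values in; drop them from A, E.
So 8 goes to E.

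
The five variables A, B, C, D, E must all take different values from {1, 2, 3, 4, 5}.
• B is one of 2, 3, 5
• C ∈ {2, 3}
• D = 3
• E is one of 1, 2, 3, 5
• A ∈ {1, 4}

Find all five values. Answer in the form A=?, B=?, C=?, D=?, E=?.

A=4, B=5, C=2, D=3, E=1

D's domain is down to {3}, so D = 3. Eliminate 3 elsewhere: B, C, E.
That leaves C = 2. Strike 2 from B, E.
B's domain is down to {5}, so B = 5. So E can't be 5.
E's domain is down to {1}, so E = 1. So A can't be 1.
A must be 4 (only option left).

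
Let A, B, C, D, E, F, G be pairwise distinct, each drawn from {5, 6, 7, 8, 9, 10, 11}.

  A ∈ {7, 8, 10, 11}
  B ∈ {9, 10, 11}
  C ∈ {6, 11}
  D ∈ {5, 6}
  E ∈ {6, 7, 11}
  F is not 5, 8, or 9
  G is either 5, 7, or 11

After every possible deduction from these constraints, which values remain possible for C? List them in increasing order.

The 7 variables draw from only 7 values {5, 6, 7, 8, 9, 10, 11}, so each is used; only A can be 8, hence A = 8.
The 6 still-open variables together cover exactly {5, 6, 7, 9, 10, 11} — 6 values for 6 variables — and 9 appears only in B's list, so B = 9.
The 5 still-open variables together cover exactly {5, 6, 7, 10, 11} — 5 values for 5 variables — and 10 appears only in F's list, so F = 10.
No further eliminations apply; C can still be any of 6, 11.

6, 11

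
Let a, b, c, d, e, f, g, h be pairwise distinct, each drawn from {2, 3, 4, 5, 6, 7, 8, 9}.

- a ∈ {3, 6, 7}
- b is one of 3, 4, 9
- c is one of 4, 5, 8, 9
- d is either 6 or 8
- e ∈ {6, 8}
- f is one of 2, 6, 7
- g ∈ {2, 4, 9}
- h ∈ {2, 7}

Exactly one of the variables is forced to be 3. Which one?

a

The 8 variables together cover exactly {2, 3, 4, 5, 6, 7, 8, 9} — 8 values for 8 variables — and 5 appears only in c's list, so c = 5.
The 2 variables d and e are confined to {6, 8}, which locks those values in; drop them from a, f.
f and h share exactly the 2 values {2, 7}; by pigeonhole those values go to them, so strike 2, 7 from a, g.
So 3 goes to a.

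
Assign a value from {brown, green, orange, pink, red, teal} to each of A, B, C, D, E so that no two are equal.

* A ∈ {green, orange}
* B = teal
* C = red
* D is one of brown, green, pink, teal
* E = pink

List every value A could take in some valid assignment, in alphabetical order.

green, orange

B has just one choice, so B = teal. Strike teal from D.
C's domain is down to {red}, so C = red.
E must be pink (only option left). Eliminate pink elsewhere: D.
No further eliminations apply; A can still be any of green, orange.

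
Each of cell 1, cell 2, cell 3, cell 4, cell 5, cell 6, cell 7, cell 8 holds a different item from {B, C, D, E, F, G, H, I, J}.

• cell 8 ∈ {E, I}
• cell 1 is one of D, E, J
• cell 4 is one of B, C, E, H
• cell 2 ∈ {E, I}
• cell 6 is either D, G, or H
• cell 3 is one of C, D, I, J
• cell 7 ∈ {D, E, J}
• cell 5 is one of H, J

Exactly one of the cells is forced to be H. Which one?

The 8 variables together cover exactly {B, C, D, E, G, H, I, J} — 8 values for 8 variables — and B appears only in cell 4's list, so cell 4 = B.
The 7 still-open variables draw from only 7 values {C, D, E, G, H, I, J}, so each is used; only cell 3 can be C, hence cell 3 = C.
The 6 still-open variables together cover exactly {D, E, G, H, I, J} — 6 values for 6 variables — and G appears only in cell 6's list, so cell 6 = G.
The 5 still-open variables draw from only 5 values {D, E, H, I, J}, so each is used; only cell 5 can be H, hence cell 5 = H.

cell 5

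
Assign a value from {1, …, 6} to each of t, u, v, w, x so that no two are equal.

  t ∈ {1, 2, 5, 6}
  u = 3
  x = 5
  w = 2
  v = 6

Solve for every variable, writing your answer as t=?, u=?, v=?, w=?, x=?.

u's domain is down to {3}, so u = 3.
v's domain is down to {6}, so v = 6. Eliminate 6 elsewhere: t.
w has just one choice, so w = 2. Strike 2 from t.
That leaves x = 5. Strike 5 from t.
That leaves t = 1.

t=1, u=3, v=6, w=2, x=5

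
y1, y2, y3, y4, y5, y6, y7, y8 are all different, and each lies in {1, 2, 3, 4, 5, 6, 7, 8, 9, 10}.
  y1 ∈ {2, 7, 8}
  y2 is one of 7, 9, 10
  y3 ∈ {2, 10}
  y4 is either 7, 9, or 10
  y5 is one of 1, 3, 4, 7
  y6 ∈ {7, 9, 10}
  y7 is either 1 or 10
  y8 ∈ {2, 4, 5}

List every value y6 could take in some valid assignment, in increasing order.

7, 9, 10

The 3 variables y2, y4, y6 are confined to {7, 9, 10}, which locks those values in; drop them from y1, y3, y5, y7.
y3 has just one choice, so y3 = 2. So y1, y8 can't be 2.
y7 must be 1 (only option left). Eliminate 1 elsewhere: y5.
y1's domain is down to {8}, so y1 = 8.
No further eliminations apply; y6 can still be any of 7, 9, 10.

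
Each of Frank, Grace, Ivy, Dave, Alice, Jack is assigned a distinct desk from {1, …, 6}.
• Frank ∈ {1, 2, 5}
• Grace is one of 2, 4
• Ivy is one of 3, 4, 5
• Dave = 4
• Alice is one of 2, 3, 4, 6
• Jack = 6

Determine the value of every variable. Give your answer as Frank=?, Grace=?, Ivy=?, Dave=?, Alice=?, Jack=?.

Dave's domain is down to {4}, so Dave = 4. Remove 4 from Grace, Ivy, Alice.
Jack has just one choice, so Jack = 6. Strike 6 from Alice.
Grace has just one choice, so Grace = 2. So Frank, Alice can't be 2.
Alice must be 3 (only option left). Strike 3 from Ivy.
Ivy has just one choice, so Ivy = 5. Remove 5 from Frank.
That leaves Frank = 1.

Frank=1, Grace=2, Ivy=5, Dave=4, Alice=3, Jack=6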